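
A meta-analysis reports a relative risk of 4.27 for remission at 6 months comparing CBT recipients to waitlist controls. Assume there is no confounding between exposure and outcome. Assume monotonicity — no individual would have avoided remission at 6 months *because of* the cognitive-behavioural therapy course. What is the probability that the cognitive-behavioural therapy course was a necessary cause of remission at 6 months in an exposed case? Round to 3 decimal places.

PN ≈ 0.766

Under exogeneity and monotonicity, PN = (RR − 1) / RR = 1 − 1/RR.
PN = (4.27 − 1) / 4.27 = 3.27 / 4.27 ≈ 0.7658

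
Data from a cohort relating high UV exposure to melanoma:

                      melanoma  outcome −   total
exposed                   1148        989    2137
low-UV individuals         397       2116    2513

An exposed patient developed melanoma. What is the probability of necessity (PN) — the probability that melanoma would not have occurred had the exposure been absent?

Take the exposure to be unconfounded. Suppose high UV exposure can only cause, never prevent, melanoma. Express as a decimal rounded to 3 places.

PN ≈ 0.706

p₁ = P(outcome | exposed) = 1148/2137 = 0.5372
p₀ = P(outcome | unexposed) = 397/2513 = 0.15798
Under exogeneity and monotonicity, PN = (p₁ − p₀) / p₁.
PN = (0.5372 − 0.15798) / 0.5372 = 0.37922 / 0.5372 ≈ 0.7059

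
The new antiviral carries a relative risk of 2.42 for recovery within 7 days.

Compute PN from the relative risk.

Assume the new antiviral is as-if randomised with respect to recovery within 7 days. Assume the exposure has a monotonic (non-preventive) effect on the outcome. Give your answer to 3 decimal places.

PN ≈ 0.587

Under exogeneity and monotonicity, PN = (RR − 1) / RR = 1 − 1/RR.
PN = (2.42 − 1) / 2.42 = 1.42 / 2.42 ≈ 0.5868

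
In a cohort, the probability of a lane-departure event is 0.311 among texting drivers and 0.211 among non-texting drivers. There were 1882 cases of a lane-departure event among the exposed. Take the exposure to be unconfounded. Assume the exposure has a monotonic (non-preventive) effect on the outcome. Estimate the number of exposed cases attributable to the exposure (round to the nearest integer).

about 605 cases

Let p₁ = 0.311, p₀ = 0.211.
PN = (p₁ − p₀)/p₁ = (0.311 − 0.211) / 0.311 ≈ 0.32154.
Attributable cases ≈ PN × (exposed cases) = 0.32154 × 1882 ≈ 605.14.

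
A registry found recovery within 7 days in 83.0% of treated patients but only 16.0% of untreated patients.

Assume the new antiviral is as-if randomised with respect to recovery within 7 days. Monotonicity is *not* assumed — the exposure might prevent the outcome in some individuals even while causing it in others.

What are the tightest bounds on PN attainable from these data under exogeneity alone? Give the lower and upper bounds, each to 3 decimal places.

0.807 ≤ PN ≤ 1.000

p₁ = 0.83, p₀ = 0.16.
Under exogeneity alone the bounds on PN are max{0,(p₁−p₀)/p₁} ≤ PN ≤ min{1,(1−p₀)/p₁}.
  lower = (p₁ − p₀)/p₁ = 0.67 / 0.83 ≈ 0.8072
  upper = min{1, (1 − p₀)/p₁} = 0.84 / 0.83 ≈ 1.0120 → capped at 1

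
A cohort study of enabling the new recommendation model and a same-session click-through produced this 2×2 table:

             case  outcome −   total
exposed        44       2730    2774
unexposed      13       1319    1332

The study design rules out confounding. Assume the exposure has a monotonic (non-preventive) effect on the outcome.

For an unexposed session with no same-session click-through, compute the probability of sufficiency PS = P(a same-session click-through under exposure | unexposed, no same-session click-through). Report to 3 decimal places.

p₁ = P(outcome | exposed) = 44/2774 = 0.015862
p₀ = P(outcome | unexposed) = 13/1332 = 0.0097598
Under exogeneity and monotonicity, PS = (p₁ − p₀) / (1 − p₀).
PS = (0.015862 − 0.0097598) / (1 − 0.0097598) = 0.0061018 / 0.99024 ≈ 0.0062

PS ≈ 0.006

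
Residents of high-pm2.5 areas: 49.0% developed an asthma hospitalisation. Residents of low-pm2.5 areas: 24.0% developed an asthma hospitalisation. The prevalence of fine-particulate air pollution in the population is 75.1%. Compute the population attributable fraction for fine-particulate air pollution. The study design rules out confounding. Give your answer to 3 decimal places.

p₁ = 0.49, p₀ = 0.24.
Overall risk P(Y=1) = π·p₁ + (1−π)·p₀ = 0.751×0.49 + 0.249×0.24 = 0.42775.
Under exogeneity, PAF = [P(Y=1) − p₀] / P(Y=1).
PAF = (0.42775 − 0.24) / 0.42775 ≈ 0.4389

PAF ≈ 0.439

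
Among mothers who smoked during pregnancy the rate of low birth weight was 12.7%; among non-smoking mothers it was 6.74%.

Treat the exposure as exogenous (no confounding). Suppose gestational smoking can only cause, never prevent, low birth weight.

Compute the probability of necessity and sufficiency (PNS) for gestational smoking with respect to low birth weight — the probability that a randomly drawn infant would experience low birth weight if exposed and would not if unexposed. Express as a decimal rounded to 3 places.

PNS ≈ 0.060

p₁ = 0.127, p₀ = 0.0674.
Under exogeneity and monotonicity, PNS = p₁ − p₀.
PNS = 0.127 − 0.0674 = 0.0596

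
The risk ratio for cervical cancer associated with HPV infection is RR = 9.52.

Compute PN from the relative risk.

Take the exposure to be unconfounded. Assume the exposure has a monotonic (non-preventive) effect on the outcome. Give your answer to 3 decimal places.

Under exogeneity and monotonicity, PN = (RR − 1) / RR = 1 − 1/RR.
PN = (9.52 − 1) / 9.52 = 8.52 / 9.52 ≈ 0.8950

PN ≈ 0.895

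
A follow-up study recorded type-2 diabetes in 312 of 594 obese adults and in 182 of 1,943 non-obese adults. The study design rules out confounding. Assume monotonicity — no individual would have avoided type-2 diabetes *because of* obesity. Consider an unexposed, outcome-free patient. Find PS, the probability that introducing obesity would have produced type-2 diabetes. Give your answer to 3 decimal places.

p₁ = P(outcome | exposed) = 312/594 = 0.52525
p₀ = P(outcome | unexposed) = 182/1943 = 0.09367
Under exogeneity and monotonicity, PS = (p₁ − p₀) / (1 − p₀).
PS = (0.52525 − 0.09367) / (1 − 0.09367) = 0.43158 / 0.90633 ≈ 0.4762

PS ≈ 0.476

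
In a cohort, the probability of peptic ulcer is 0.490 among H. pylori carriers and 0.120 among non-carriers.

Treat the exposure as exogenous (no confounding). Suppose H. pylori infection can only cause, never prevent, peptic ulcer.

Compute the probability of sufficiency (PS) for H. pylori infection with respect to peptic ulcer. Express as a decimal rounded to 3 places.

Let p₁ = 0.49, p₀ = 0.12.
Under exogeneity and monotonicity, PS = (p₁ − p₀) / (1 − p₀).
PS = (0.49 − 0.12) / (1 − 0.12) = 0.37 / 0.88 ≈ 0.4205

PS ≈ 0.420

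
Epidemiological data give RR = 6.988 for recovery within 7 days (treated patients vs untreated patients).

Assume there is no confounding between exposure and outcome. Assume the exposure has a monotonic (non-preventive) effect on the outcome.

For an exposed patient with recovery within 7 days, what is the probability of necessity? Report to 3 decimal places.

Under exogeneity and monotonicity, PN = (RR − 1) / RR = 1 − 1/RR.
PN = (6.988 − 1) / 6.988 = 5.988 / 6.988 ≈ 0.8569

PN ≈ 0.857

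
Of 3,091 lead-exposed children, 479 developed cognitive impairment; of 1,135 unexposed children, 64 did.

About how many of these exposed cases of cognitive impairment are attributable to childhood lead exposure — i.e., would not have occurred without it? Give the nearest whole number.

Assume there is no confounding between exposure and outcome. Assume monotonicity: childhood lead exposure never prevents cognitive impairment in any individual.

p₁ = P(outcome | exposed) = 479/3091 = 0.15497
p₀ = P(outcome | unexposed) = 64/1135 = 0.056388
PN = (p₁ − p₀)/p₁ = (0.15497 − 0.056388) / 0.15497 ≈ 0.63613.
Attributable cases ≈ PN × (exposed cases) = 0.63613 × 479 ≈ 304.71.

about 305 cases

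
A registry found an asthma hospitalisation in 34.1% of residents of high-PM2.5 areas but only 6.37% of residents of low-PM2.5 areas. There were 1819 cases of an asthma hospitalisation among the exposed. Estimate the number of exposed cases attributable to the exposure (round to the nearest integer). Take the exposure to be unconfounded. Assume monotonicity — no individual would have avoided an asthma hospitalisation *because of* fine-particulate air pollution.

p₁ = 0.341, p₀ = 0.0637.
PN = (p₁ − p₀)/p₁ = (0.341 − 0.0637) / 0.341 ≈ 0.81320.
Attributable cases ≈ PN × (exposed cases) = 0.81320 × 1819 ≈ 1479.20.

about 1479 cases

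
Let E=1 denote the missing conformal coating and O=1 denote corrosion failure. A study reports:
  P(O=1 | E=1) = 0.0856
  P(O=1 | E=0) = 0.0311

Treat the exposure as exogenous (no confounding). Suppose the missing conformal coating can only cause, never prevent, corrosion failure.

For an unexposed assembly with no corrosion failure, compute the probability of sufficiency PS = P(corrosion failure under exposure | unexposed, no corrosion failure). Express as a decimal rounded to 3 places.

Let p₁ = 0.0856, p₀ = 0.0311.
Under exogeneity and monotonicity, PS = (p₁ − p₀) / (1 − p₀).
PS = (0.0856 − 0.0311) / (1 − 0.0311) = 0.0545 / 0.9689 ≈ 0.0562

PS ≈ 0.056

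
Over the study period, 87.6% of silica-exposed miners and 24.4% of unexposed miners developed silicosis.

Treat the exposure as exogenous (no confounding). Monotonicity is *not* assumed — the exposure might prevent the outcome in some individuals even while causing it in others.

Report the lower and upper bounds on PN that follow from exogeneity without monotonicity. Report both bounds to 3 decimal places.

0.721 ≤ PN ≤ 0.863

p₁ = 0.876, p₀ = 0.244.
Under exogeneity alone the bounds on PN are max{0,(p₁−p₀)/p₁} ≤ PN ≤ min{1,(1−p₀)/p₁}.
  lower = (p₁ − p₀)/p₁ = 0.632 / 0.876 ≈ 0.7215
  upper = min{1, (1 − p₀)/p₁} = 0.756 / 0.876 ≈ 0.8630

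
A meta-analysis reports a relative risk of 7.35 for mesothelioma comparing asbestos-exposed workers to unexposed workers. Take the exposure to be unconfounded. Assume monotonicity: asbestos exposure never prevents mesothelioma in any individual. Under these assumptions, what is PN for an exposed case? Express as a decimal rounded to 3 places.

Under exogeneity and monotonicity, PN = (RR − 1) / RR = 1 − 1/RR.
PN = (7.35 − 1) / 7.35 = 6.35 / 7.35 ≈ 0.8639

PN ≈ 0.864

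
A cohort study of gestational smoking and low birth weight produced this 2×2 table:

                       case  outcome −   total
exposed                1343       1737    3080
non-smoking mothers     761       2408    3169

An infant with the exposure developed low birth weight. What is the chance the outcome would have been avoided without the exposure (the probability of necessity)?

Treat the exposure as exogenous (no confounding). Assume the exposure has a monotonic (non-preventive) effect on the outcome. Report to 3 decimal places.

PN ≈ 0.449

p₁ = P(outcome | exposed) = 1343/3080 = 0.43604
p₀ = P(outcome | unexposed) = 761/3169 = 0.24014
Under exogeneity and monotonicity, PN = (p₁ − p₀) / p₁.
PN = (0.43604 − 0.24014) / 0.43604 = 0.1959 / 0.43604 ≈ 0.4493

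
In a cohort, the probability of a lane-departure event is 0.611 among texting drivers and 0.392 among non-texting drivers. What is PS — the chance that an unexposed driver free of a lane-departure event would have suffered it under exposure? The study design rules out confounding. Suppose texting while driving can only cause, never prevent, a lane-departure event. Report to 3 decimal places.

Let p₁ = 0.611, p₀ = 0.392.
Under exogeneity and monotonicity, PS = (p₁ − p₀) / (1 − p₀).
PS = (0.611 − 0.392) / (1 − 0.392) = 0.219 / 0.608 ≈ 0.3602

PS ≈ 0.360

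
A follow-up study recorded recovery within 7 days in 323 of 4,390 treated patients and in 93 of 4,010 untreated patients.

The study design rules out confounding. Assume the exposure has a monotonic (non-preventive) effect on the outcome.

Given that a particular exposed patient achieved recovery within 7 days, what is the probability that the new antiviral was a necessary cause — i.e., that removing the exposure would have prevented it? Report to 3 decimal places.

p₁ = P(outcome | exposed) = 323/4390 = 0.073576
p₀ = P(outcome | unexposed) = 93/4010 = 0.023192
Under exogeneity and monotonicity, PN = (p₁ − p₀) / p₁.
PN = (0.073576 − 0.023192) / 0.073576 = 0.050384 / 0.073576 ≈ 0.6848

PN ≈ 0.685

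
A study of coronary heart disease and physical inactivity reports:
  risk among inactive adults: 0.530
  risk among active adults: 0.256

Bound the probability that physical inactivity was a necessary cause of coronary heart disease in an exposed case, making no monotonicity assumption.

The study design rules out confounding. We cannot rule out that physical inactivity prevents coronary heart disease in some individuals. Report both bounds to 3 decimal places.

Let p₁ = 0.53, p₀ = 0.256.
Under exogeneity alone the bounds on PN are max{0,(p₁−p₀)/p₁} ≤ PN ≤ min{1,(1−p₀)/p₁}.
  lower = (p₁ − p₀)/p₁ = 0.274 / 0.53 ≈ 0.5170
  upper = min{1, (1 − p₀)/p₁} = 0.744 / 0.53 ≈ 1.4038 → capped at 1

0.517 ≤ PN ≤ 1.000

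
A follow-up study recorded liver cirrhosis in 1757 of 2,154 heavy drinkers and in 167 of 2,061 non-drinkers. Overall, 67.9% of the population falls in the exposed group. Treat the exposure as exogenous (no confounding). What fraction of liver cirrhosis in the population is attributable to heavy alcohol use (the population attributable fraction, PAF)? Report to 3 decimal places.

PAF ≈ 0.860

p₁ = P(outcome | exposed) = 1757/2154 = 0.81569
p₀ = P(outcome | unexposed) = 167/2061 = 0.081029
Overall risk P(Y=1) = π·p₁ + (1−π)·p₀ = 0.679×0.81569 + 0.321×0.081029 = 0.57986.
Under exogeneity, PAF = [P(Y=1) − p₀] / P(Y=1).
PAF = (0.57986 − 0.081029) / 0.57986 ≈ 0.8603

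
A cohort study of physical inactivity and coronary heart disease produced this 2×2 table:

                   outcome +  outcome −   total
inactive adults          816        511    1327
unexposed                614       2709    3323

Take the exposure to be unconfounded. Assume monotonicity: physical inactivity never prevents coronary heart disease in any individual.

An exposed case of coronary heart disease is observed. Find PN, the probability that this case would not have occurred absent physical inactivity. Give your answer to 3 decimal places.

p₁ = P(outcome | exposed) = 816/1327 = 0.61492
p₀ = P(outcome | unexposed) = 614/3323 = 0.18477
Under exogeneity and monotonicity, PN = (p₁ − p₀)/p₁.
PN = (0.61492 − 0.18477) / 0.61492 ≈ 0.6995

PN ≈ 0.700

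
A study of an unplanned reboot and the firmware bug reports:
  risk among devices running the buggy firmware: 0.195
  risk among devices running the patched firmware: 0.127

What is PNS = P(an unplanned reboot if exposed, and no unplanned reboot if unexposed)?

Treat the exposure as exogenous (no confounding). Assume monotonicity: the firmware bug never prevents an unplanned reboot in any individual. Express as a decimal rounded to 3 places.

Let p₁ = 0.195, p₀ = 0.127.
Under exogeneity and monotonicity, PNS = p₁ − p₀.
PNS = 0.195 − 0.127 = 0.068

PNS ≈ 0.068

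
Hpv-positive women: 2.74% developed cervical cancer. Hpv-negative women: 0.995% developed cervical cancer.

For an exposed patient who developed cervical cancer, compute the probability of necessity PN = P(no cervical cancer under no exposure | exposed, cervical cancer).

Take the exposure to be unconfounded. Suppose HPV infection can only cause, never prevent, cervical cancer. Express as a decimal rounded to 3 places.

p₁ = 0.0274, p₀ = 0.00995.
Under exogeneity and monotonicity, PN = (p₁ − p₀) / p₁.
PN = (0.0274 − 0.00995) / 0.0274 = 0.01745 / 0.0274 ≈ 0.6369

PN ≈ 0.637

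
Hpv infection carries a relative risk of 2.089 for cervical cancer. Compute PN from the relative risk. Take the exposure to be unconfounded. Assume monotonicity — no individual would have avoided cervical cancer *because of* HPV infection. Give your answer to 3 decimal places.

Under exogeneity and monotonicity, PN = (RR − 1) / RR = 1 − 1/RR.
PN = (2.089 − 1) / 2.089 = 1.089 / 2.089 ≈ 0.5213

PN ≈ 0.521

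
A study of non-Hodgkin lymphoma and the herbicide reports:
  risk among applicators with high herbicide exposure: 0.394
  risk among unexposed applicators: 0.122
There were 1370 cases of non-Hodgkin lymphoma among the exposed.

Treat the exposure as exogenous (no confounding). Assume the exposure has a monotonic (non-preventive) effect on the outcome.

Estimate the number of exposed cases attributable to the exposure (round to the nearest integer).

Let p₁ = 0.394, p₀ = 0.122.
PN = (p₁ − p₀)/p₁ = (0.394 − 0.122) / 0.394 ≈ 0.69036.
Attributable cases ≈ PN × (exposed cases) = 0.69036 × 1370 ≈ 945.79.

about 946 cases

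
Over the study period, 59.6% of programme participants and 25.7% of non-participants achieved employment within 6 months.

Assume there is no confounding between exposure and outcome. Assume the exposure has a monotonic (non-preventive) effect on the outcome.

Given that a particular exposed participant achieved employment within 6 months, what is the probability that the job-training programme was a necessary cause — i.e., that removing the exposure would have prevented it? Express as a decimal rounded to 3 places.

p₁ = 0.596, p₀ = 0.257.
Under exogeneity and monotonicity, PN = (p₁ − p₀) / p₁.
PN = (0.596 − 0.257) / 0.596 = 0.339 / 0.596 ≈ 0.5688

PN ≈ 0.569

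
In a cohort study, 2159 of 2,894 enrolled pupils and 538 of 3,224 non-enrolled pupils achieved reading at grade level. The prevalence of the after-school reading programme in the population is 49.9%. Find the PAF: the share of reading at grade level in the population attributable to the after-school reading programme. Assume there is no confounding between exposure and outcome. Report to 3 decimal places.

PAF ≈ 0.634

p₁ = P(outcome | exposed) = 2159/2894 = 0.74603
p₀ = P(outcome | unexposed) = 538/3224 = 0.16687
Overall risk P(Y=1) = π·p₁ + (1−π)·p₀ = 0.499×0.74603 + 0.501×0.16687 = 0.45587.
Under exogeneity, PAF = [P(Y=1) − p₀] / P(Y=1).
PAF = (0.45587 − 0.16687) / 0.45587 ≈ 0.6339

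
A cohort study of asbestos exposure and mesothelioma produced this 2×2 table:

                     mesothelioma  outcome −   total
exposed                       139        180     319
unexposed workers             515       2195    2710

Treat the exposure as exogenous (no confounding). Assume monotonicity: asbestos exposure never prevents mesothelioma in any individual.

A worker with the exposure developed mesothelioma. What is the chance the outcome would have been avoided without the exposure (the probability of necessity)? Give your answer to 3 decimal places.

PN ≈ 0.564

p₁ = P(outcome | exposed) = 139/319 = 0.43574
p₀ = P(outcome | unexposed) = 515/2710 = 0.19004
Under exogeneity and monotonicity, PN = (p₁ − p₀)/p₁.
PN = (0.43574 − 0.19004) / 0.43574 ≈ 0.5639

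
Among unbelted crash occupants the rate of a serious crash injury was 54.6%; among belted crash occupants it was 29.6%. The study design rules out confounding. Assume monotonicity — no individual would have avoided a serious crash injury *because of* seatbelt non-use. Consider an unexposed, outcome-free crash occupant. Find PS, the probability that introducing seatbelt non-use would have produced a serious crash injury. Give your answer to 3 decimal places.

p₁ = 0.546, p₀ = 0.296.
Under exogeneity and monotonicity, PS = (p₁ − p₀) / (1 − p₀).
PS = (0.546 − 0.296) / (1 − 0.296) = 0.25 / 0.704 ≈ 0.3551

PS ≈ 0.355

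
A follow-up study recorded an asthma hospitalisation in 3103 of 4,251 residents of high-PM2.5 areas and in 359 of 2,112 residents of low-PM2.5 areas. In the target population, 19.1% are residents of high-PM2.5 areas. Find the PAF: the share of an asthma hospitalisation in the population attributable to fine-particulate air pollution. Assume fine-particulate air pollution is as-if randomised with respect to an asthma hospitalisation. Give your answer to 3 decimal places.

PAF ≈ 0.386

p₁ = P(outcome | exposed) = 3103/4251 = 0.72995
p₀ = P(outcome | unexposed) = 359/2112 = 0.16998
Overall risk P(Y=1) = π·p₁ + (1−π)·p₀ = 0.191×0.72995 + 0.809×0.16998 = 0.27693.
Under exogeneity, PAF = [P(Y=1) − p₀] / P(Y=1).
PAF = (0.27693 − 0.16998) / 0.27693 ≈ 0.3862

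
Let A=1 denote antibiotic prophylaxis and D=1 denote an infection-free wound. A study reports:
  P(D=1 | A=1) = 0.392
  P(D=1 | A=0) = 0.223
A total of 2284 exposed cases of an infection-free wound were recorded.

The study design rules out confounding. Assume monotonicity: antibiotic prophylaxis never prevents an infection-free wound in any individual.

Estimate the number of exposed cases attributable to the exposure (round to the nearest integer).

about 985 cases

Let p₁ = 0.392, p₀ = 0.223.
PN = (p₁ − p₀)/p₁ = (0.392 − 0.223) / 0.392 ≈ 0.43112.
Attributable cases ≈ PN × (exposed cases) = 0.43112 × 2284 ≈ 984.68.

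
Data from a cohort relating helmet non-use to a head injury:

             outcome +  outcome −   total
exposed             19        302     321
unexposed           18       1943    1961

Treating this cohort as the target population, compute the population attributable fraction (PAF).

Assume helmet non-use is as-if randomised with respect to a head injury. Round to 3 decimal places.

PAF ≈ 0.434

p₁ = P(outcome | exposed) = 19/321 = 0.05919
p₀ = P(outcome | unexposed) = 18/1961 = 0.009179
Exposure prevalence π = 321/2282 = 0.14067; overall risk P(Y=1) = 0.016214.
Under exogeneity, PAF = [P(Y=1) − p₀]/P(Y=1).
PAF = (0.016214 − 0.009179) / 0.016214 ≈ 0.4339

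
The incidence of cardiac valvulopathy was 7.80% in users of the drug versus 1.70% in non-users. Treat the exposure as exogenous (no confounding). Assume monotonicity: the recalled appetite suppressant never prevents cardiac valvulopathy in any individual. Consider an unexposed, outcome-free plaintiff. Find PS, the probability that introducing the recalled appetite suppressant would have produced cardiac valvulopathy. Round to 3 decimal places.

p₁ = 0.078, p₀ = 0.017.
Under exogeneity and monotonicity, PS = (p₁ − p₀) / (1 − p₀).
PS = (0.078 − 0.017) / (1 − 0.017) = 0.061 / 0.983 ≈ 0.0621

PS ≈ 0.062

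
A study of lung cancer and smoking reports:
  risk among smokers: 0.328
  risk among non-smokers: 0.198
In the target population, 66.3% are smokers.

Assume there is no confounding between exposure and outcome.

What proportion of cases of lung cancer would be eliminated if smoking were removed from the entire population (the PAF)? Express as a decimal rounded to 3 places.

Let p₁ = 0.328, p₀ = 0.198.
Overall risk P(Y=1) = π·p₁ + (1−π)·p₀ = 0.663×0.328 + 0.337×0.198 = 0.28419.
Under exogeneity, PAF = [P(Y=1) − p₀] / P(Y=1).
PAF = (0.28419 − 0.198) / 0.28419 ≈ 0.3033

PAF ≈ 0.303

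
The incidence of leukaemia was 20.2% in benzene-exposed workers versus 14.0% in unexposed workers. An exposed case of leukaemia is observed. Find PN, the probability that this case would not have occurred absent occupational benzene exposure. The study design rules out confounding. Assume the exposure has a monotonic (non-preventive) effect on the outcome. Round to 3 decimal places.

p₁ = 0.202, p₀ = 0.14.
Under exogeneity and monotonicity, PN = (p₁ − p₀) / p₁.
PN = (0.202 − 0.14) / 0.202 = 0.062 / 0.202 ≈ 0.3069

PN ≈ 0.307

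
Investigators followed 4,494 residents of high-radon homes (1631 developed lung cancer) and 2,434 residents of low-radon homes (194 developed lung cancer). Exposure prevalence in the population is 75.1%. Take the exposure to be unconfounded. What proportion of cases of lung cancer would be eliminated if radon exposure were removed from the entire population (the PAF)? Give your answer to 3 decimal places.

p₁ = P(outcome | exposed) = 1631/4494 = 0.36293
p₀ = P(outcome | unexposed) = 194/2434 = 0.079704
Overall risk P(Y=1) = π·p₁ + (1−π)·p₀ = 0.751×0.36293 + 0.249×0.079704 = 0.29241.
Under exogeneity, PAF = [P(Y=1) − p₀] / P(Y=1).
PAF = (0.29241 − 0.079704) / 0.29241 ≈ 0.7274

PAF ≈ 0.727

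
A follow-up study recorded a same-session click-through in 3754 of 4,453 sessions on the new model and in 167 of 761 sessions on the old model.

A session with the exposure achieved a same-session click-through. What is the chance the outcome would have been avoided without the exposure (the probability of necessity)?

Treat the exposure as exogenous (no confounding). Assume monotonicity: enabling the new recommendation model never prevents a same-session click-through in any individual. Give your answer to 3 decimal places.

p₁ = P(outcome | exposed) = 3754/4453 = 0.84303
p₀ = P(outcome | unexposed) = 167/761 = 0.21945
Under exogeneity and monotonicity, PN = (p₁ − p₀) / p₁.
PN = (0.84303 − 0.21945) / 0.84303 = 0.62358 / 0.84303 ≈ 0.7397

PN ≈ 0.740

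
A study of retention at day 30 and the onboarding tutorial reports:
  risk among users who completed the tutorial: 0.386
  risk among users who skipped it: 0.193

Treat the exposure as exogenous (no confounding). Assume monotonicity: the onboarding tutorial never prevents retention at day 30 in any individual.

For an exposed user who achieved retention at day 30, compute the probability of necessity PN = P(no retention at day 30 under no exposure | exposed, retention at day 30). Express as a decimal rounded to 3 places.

Let p₁ = 0.386, p₀ = 0.193.
Under exogeneity and monotonicity, PN = (p₁ − p₀) / p₁.
PN = (0.386 − 0.193) / 0.386 = 0.193 / 0.386 ≈ 0.5000

PN ≈ 0.500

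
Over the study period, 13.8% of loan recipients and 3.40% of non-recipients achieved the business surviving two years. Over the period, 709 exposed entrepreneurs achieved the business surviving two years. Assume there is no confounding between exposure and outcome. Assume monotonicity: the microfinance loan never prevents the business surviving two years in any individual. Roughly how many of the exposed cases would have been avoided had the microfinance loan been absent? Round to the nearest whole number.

p₁ = 0.138, p₀ = 0.034.
PN = (p₁ − p₀)/p₁ = (0.138 − 0.034) / 0.138 ≈ 0.75362.
Attributable cases ≈ PN × (exposed cases) = 0.75362 × 709 ≈ 534.32.

about 534 cases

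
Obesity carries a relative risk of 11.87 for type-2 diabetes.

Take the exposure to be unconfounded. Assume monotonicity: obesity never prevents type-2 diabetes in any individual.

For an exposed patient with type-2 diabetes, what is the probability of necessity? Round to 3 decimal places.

PN ≈ 0.916

Under exogeneity and monotonicity, PN = (RR − 1) / RR = 1 − 1/RR.
PN = (11.87 − 1) / 11.87 = 10.87 / 11.87 ≈ 0.9158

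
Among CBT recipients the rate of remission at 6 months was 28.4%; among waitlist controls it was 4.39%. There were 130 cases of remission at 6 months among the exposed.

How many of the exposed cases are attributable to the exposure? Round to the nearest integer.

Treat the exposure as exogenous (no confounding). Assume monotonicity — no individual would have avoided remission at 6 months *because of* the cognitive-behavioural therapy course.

about 110 cases

p₁ = 0.284, p₀ = 0.0439.
PN = (p₁ − p₀)/p₁ = (0.284 − 0.0439) / 0.284 ≈ 0.84542.
Attributable cases ≈ PN × (exposed cases) = 0.84542 × 130 ≈ 109.90.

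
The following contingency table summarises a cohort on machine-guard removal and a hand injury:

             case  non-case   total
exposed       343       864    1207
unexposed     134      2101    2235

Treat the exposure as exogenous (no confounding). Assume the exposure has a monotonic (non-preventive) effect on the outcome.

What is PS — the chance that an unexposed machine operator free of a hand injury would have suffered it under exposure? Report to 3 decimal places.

p₁ = P(outcome | exposed) = 343/1207 = 0.28418
p₀ = P(outcome | unexposed) = 134/2235 = 0.059955
Under exogeneity and monotonicity, PS = (p₁ − p₀)/(1 − p₀).
PS = (0.28418 − 0.059955) / 0.94004 ≈ 0.2385

PS ≈ 0.239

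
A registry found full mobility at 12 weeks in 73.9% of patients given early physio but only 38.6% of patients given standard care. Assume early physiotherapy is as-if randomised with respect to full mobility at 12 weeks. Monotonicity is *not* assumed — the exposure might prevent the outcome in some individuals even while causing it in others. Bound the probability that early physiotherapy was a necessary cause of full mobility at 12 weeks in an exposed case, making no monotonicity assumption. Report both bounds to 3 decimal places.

0.478 ≤ PN ≤ 0.831

p₁ = 0.739, p₀ = 0.386.
Under exogeneity alone the bounds on PN are max{0,(p₁−p₀)/p₁} ≤ PN ≤ min{1,(1−p₀)/p₁}.
  lower = (p₁ − p₀)/p₁ = 0.353 / 0.739 ≈ 0.4777
  upper = min{1, (1 − p₀)/p₁} = 0.614 / 0.739 ≈ 0.8309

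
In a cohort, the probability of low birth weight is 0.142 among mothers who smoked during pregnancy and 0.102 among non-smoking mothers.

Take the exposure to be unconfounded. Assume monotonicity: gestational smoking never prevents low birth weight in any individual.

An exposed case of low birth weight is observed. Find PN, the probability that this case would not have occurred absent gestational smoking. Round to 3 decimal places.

Let p₁ = 0.142, p₀ = 0.102.
Under exogeneity and monotonicity, PN = (p₁ − p₀) / p₁.
PN = (0.142 − 0.102) / 0.142 = 0.04 / 0.142 ≈ 0.2817

PN ≈ 0.282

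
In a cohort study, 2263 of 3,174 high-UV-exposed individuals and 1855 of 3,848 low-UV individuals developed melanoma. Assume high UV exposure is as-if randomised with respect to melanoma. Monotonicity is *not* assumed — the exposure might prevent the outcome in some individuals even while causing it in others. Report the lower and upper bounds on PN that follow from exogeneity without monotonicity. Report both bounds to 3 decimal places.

p₁ = P(outcome | exposed) = 2263/3174 = 0.71298
p₀ = P(outcome | unexposed) = 1855/3848 = 0.48207
Under exogeneity alone the bounds on PN are max{0,(p₁−p₀)/p₁} ≤ PN ≤ min{1,(1−p₀)/p₁}.
  lower = (p₁ − p₀)/p₁ = 0.23091 / 0.71298 ≈ 0.3239
  upper = min{1, (1 − p₀)/p₁} = 0.51793 / 0.71298 ≈ 0.7264

0.324 ≤ PN ≤ 0.726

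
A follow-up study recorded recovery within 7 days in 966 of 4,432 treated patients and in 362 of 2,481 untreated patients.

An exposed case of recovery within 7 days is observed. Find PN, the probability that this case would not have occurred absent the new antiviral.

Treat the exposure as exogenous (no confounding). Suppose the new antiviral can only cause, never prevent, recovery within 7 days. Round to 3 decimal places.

p₁ = P(outcome | exposed) = 966/4432 = 0.21796
p₀ = P(outcome | unexposed) = 362/2481 = 0.14591
Under exogeneity and monotonicity, PN = (p₁ − p₀) / p₁.
PN = (0.21796 − 0.14591) / 0.21796 = 0.072051 / 0.21796 ≈ 0.3306

PN ≈ 0.331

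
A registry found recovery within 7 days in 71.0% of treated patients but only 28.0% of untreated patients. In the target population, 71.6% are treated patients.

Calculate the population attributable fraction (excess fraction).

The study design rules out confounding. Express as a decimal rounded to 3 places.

PAF ≈ 0.524

p₁ = 0.71, p₀ = 0.28.
Overall risk P(Y=1) = π·p₁ + (1−π)·p₀ = 0.716×0.71 + 0.284×0.28 = 0.58788.
Under exogeneity, PAF = [P(Y=1) − p₀] / P(Y=1).
PAF = (0.58788 − 0.28) / 0.58788 ≈ 0.5237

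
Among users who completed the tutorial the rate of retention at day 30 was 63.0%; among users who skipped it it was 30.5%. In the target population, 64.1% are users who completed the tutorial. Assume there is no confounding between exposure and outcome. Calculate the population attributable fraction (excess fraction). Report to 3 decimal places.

p₁ = 0.63, p₀ = 0.305.
Overall risk P(Y=1) = π·p₁ + (1−π)·p₀ = 0.641×0.63 + 0.359×0.305 = 0.51333.
Under exogeneity, PAF = [P(Y=1) − p₀] / P(Y=1).
PAF = (0.51333 − 0.305) / 0.51333 ≈ 0.4058

PAF ≈ 0.406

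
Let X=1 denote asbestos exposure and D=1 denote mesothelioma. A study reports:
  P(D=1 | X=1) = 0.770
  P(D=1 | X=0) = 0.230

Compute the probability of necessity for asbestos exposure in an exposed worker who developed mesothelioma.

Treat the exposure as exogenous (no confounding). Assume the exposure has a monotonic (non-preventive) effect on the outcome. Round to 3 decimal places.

PN ≈ 0.701

Let p₁ = 0.77, p₀ = 0.23.
Under exogeneity and monotonicity, PN = (p₁ − p₀) / p₁.
PN = (0.77 − 0.23) / 0.77 = 0.54 / 0.77 ≈ 0.7013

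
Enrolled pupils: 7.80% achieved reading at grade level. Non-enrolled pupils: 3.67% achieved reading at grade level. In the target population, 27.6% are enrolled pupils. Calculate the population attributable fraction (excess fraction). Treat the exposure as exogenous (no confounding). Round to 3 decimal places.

p₁ = 0.078, p₀ = 0.0367.
Overall risk P(Y=1) = π·p₁ + (1−π)·p₀ = 0.276×0.078 + 0.724×0.0367 = 0.048099.
Under exogeneity, PAF = [P(Y=1) − p₀] / P(Y=1).
PAF = (0.048099 − 0.0367) / 0.048099 ≈ 0.2370

PAF ≈ 0.237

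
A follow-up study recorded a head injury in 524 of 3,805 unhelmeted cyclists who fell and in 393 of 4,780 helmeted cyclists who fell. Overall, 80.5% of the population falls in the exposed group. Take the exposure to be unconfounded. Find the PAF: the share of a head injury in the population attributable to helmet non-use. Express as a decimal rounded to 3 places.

PAF ≈ 0.352

p₁ = P(outcome | exposed) = 524/3805 = 0.13771
p₀ = P(outcome | unexposed) = 393/4780 = 0.082218
Overall risk P(Y=1) = π·p₁ + (1−π)·p₀ = 0.805×0.13771 + 0.195×0.082218 = 0.12689.
Under exogeneity, PAF = [P(Y=1) − p₀] / P(Y=1).
PAF = (0.12689 − 0.082218) / 0.12689 ≈ 0.3521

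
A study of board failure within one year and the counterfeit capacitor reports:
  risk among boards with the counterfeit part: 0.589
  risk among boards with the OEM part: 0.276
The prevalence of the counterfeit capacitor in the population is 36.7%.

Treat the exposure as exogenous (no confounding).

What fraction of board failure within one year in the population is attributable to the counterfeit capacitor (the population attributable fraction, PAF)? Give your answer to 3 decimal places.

PAF ≈ 0.294

Let p₁ = 0.589, p₀ = 0.276.
Overall risk P(Y=1) = π·p₁ + (1−π)·p₀ = 0.367×0.589 + 0.633×0.276 = 0.39087.
Under exogeneity, PAF = [P(Y=1) − p₀] / P(Y=1).
PAF = (0.39087 − 0.276) / 0.39087 ≈ 0.2939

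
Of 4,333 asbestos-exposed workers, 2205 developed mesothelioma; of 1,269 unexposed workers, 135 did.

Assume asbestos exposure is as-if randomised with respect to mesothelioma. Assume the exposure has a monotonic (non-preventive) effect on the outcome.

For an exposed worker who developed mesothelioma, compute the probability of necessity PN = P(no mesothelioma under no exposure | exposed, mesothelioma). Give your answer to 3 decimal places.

PN ≈ 0.791

p₁ = P(outcome | exposed) = 2205/4333 = 0.50889
p₀ = P(outcome | unexposed) = 135/1269 = 0.10638
Under exogeneity and monotonicity, PN = (p₁ − p₀) / p₁.
PN = (0.50889 − 0.10638) / 0.50889 = 0.4025 / 0.50889 ≈ 0.7909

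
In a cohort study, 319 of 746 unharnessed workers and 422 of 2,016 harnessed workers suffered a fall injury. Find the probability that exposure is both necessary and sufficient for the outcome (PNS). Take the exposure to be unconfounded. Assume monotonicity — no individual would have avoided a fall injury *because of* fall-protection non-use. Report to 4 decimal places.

p₁ = P(outcome | exposed) = 319/746 = 0.42761
p₀ = P(outcome | unexposed) = 422/2016 = 0.20933
Under exogeneity and monotonicity, PNS = p₁ − p₀.
PNS = 0.42761 − 0.20933 = 0.21829

PNS ≈ 0.2183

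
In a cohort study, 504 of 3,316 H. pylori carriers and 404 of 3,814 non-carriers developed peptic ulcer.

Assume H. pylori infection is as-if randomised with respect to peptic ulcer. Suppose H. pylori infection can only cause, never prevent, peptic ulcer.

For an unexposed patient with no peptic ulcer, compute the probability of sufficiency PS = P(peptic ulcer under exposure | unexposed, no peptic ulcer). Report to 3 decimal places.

p₁ = P(outcome | exposed) = 504/3316 = 0.15199
p₀ = P(outcome | unexposed) = 404/3814 = 0.10593
Under exogeneity and monotonicity, PS = (p₁ − p₀) / (1 − p₀).
PS = (0.15199 − 0.10593) / (1 − 0.10593) = 0.046065 / 0.89407 ≈ 0.0515

PS ≈ 0.052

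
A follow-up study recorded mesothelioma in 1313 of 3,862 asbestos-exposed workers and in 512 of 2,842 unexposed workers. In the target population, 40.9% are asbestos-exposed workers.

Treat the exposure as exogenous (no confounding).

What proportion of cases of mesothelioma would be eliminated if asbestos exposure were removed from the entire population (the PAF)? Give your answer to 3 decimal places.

p₁ = P(outcome | exposed) = 1313/3862 = 0.33998
p₀ = P(outcome | unexposed) = 512/2842 = 0.18015
Overall risk P(Y=1) = π·p₁ + (1−π)·p₀ = 0.409×0.33998 + 0.591×0.18015 = 0.24552.
Under exogeneity, PAF = [P(Y=1) − p₀] / P(Y=1).
PAF = (0.24552 − 0.18015) / 0.24552 ≈ 0.2662

PAF ≈ 0.266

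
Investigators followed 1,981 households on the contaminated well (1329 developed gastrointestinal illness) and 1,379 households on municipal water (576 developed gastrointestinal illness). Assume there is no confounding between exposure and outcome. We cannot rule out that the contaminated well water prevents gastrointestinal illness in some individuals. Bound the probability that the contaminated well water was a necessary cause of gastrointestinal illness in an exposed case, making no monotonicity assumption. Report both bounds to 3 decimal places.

0.377 ≤ PN ≤ 0.868

p₁ = P(outcome | exposed) = 1329/1981 = 0.67087
p₀ = P(outcome | unexposed) = 576/1379 = 0.41769
Under exogeneity alone the bounds on PN are max{0,(p₁−p₀)/p₁} ≤ PN ≤ min{1,(1−p₀)/p₁}.
  lower = (p₁ − p₀)/p₁ = 0.25318 / 0.67087 ≈ 0.3774
  upper = min{1, (1 − p₀)/p₁} = 0.58231 / 0.67087 ≈ 0.8680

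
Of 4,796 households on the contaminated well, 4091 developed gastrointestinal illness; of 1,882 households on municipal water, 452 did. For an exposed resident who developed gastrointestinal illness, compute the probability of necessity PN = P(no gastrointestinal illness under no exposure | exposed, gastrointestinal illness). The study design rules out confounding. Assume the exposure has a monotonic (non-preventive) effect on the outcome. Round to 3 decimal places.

PN ≈ 0.718

p₁ = P(outcome | exposed) = 4091/4796 = 0.853
p₀ = P(outcome | unexposed) = 452/1882 = 0.24017
Under exogeneity and monotonicity, PN = (p₁ − p₀) / p₁.
PN = (0.853 − 0.24017) / 0.853 = 0.61283 / 0.853 ≈ 0.7184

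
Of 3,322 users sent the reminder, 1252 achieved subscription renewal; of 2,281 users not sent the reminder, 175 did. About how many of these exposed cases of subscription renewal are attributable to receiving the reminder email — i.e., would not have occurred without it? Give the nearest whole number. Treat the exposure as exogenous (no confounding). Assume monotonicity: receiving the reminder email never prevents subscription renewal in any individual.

p₁ = P(outcome | exposed) = 1252/3322 = 0.37688
p₀ = P(outcome | unexposed) = 175/2281 = 0.076721
PN = (p₁ − p₀)/p₁ = (0.37688 − 0.076721) / 0.37688 ≈ 0.79643.
Attributable cases ≈ PN × (exposed cases) = 0.79643 × 1252 ≈ 997.13.

about 997 cases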